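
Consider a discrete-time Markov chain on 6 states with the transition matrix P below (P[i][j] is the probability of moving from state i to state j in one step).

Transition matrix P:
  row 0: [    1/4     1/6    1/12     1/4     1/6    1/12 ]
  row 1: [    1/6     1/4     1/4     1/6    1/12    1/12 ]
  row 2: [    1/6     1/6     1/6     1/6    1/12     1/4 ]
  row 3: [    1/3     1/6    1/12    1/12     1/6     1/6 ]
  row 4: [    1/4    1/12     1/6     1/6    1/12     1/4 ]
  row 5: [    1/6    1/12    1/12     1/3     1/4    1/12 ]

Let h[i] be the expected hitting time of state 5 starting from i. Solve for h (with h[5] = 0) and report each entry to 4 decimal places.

h = [7.0110, 6.9536, 5.8838, 6.5102, 5.8886, 0.0000]

First-step conditioning: h[5] = 0; for i ≠ 5, h[i] = 1 + Σ_k P[i][k]·h[k].
  h[0] = 1 + 1/4·h[0] + 1/6·h[1] + 1/12·h[2] + 1/4·h[3] + 1/6·h[4]
  h[1] = 1 + 1/6·h[0] + 1/4·h[1] + 1/4·h[2] + 1/6·h[3] + 1/12·h[4]
  h[2] = 1 + 1/6·h[0] + 1/6·h[1] + 1/6·h[2] + 1/6·h[3] + 1/12·h[4]
  h[3] = 1 + 1/3·h[0] + 1/6·h[1] + 1/12·h[2] + 1/12·h[3] + 1/6·h[4]
  h[4] = 1 + 1/4·h[0] + 1/12·h[1] + 1/6·h[2] + 1/6·h[3] + 1/12·h[4]
Solving the 5×5 linear system over states ≠ 5 gives exactly h = [263928/37645, 261768/37645, 221496/37645, 245076/37645, 221676/37645, 0] (h[5] = 0 is the target).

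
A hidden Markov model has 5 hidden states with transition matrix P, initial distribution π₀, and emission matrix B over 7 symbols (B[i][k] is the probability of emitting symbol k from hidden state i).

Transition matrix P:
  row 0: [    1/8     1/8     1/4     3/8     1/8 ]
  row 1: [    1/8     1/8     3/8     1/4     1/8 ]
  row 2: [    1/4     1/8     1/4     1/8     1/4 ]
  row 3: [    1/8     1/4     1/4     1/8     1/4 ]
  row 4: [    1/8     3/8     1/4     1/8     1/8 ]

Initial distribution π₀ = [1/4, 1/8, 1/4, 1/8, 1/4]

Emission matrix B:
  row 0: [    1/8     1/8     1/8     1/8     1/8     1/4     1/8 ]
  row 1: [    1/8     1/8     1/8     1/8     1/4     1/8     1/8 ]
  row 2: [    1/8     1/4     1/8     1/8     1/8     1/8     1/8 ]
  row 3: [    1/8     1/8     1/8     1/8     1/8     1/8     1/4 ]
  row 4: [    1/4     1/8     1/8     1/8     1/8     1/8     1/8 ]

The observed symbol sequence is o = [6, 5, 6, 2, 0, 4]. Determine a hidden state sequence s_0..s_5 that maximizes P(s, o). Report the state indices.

path = [2, 0, 3, 2, 4, 1]

t=0: δ = [3.125e-02, 1.562e-02, 3.125e-02, 3.125e-02, 3.125e-02]  (obs o_0=6)
t=1: δ = [1.953e-03, 1.465e-03, 9.766e-04, 1.465e-03, 9.766e-04]  ψ = [2, 4, 0, 0, 2]  (obs o_1=5)
t=2: δ = [3.052e-05, 4.578e-05, 6.866e-05, 1.831e-04, 4.578e-05]  ψ = [0, 3, 1, 0, 3]  (obs o_2=6)
t=3: δ = [2.861e-06, 5.722e-06, 5.722e-06, 2.861e-06, 5.722e-06]  ψ = [3, 3, 3, 3, 3]  (obs o_3=2)
t=4: δ = [1.788e-07, 2.682e-07, 2.682e-07, 1.788e-07, 3.576e-07]  ψ = [2, 4, 1, 1, 2]  (obs o_4=0)
t=5: δ = [8.382e-09, 3.353e-08, 1.257e-08, 8.382e-09, 8.382e-09]  ψ = [2, 4, 1, 0, 2]  (obs o_5=4)
backtrack: best end state = 1; path = [2, 0, 3, 2, 4, 1]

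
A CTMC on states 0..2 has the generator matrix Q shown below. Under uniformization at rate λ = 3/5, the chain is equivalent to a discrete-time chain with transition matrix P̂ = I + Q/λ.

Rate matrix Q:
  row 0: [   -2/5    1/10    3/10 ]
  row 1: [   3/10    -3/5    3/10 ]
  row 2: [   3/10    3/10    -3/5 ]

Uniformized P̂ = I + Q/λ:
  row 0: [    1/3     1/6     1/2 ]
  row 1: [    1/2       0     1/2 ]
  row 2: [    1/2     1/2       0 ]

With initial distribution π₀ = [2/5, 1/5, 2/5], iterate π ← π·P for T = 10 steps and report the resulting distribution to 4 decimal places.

t=0: π = [0.4000, 0.2000, 0.4000]
t=1: π = [0.4333, 0.2667, 0.3000]
t=2: π = [0.4278, 0.2222, 0.3500]
t=3: π = [0.4287, 0.2463, 0.3250]
t=4: π = [0.4285, 0.2340, 0.3375]
t=5: π = [0.4286, 0.2402, 0.3313]
t=6: π = [0.4286, 0.2371, 0.3344]
t=7: π = [0.4286, 0.2386, 0.3328]
t=8: π = [0.4286, 0.2378, 0.3336]
t=9: π = [0.4286, 0.2382, 0.3332]
t=10: π = [0.4286, 0.2380, 0.3334]

π = [0.4286, 0.2380, 0.3334]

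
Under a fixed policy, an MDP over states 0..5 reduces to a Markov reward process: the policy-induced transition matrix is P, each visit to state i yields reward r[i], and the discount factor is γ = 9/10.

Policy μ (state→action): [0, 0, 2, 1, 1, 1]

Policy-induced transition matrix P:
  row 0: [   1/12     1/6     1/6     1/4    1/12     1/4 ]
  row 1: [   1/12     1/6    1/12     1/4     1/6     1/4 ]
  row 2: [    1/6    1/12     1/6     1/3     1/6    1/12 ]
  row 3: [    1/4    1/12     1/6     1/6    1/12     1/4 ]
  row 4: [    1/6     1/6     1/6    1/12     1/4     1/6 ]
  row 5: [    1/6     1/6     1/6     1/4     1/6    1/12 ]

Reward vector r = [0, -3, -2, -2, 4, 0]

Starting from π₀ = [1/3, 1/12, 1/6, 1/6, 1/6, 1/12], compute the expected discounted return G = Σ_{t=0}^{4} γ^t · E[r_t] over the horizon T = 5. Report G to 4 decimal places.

G = -2.0595

t=0: π = [0.3333, 0.0833, 0.1667, 0.1667, 0.1667, 0.0833], E[r] = -0.2500, γ^t·E[r] = -0.250000, running G = -0.250000
t=1: π = [0.1458, 0.1389, 0.1597, 0.2222, 0.1389, 0.1944], E[r] = -0.6250, γ^t·E[r] = -0.562500, running G = -0.812500
t=2: π = [0.1615, 0.1348, 0.1551, 0.2216, 0.1476, 0.1794], E[r] = -0.5677, γ^t·E[r] = -0.459844, running G = -1.272344
t=3: π = [0.1604, 0.1353, 0.1554, 0.2199, 0.1470, 0.1820], E[r] = -0.5682, γ^t·E[r] = -0.414246, running G = -1.686590
t=4: π = [0.1603, 0.1354, 0.1554, 0.2201, 0.1472, 0.1815], E[r] = -0.5683, γ^t·E[r] = -0.372864, running G = -2.059454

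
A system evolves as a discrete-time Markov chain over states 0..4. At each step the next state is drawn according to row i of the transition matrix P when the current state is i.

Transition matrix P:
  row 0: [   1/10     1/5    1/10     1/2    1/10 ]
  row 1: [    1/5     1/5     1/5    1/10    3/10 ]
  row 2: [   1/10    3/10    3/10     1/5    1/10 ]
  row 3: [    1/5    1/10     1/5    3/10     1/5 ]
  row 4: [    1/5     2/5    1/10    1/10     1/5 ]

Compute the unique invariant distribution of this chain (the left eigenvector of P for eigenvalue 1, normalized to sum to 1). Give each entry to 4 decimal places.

π = [0.1652, 0.2329, 0.1829, 0.2305, 0.1885]

Balance equations π_j = Σ_i π_i·P[i][j]:
  π_0 = 1/10·π_0 + 1/5·π_1 + 1/10·π_2 + 1/5·π_3 + 1/5·π_4
  π_1 = 1/5·π_0 + 1/5·π_1 + 3/10·π_2 + 1/10·π_3 + 2/5·π_4
  π_2 = 1/10·π_0 + 1/5·π_1 + 3/10·π_2 + 1/5·π_3 + 1/10·π_4
  π_3 = 1/2·π_0 + 1/10·π_1 + 1/5·π_2 + 3/10·π_3 + 1/10·π_4
  normalize: π_0 + π_1 + π_2 + π_3 + π_4 = 1
Solving the linear system gives exactly π = [1397/8457, 1970/8457, 1547/8457, 1949/8457, 1594/8457].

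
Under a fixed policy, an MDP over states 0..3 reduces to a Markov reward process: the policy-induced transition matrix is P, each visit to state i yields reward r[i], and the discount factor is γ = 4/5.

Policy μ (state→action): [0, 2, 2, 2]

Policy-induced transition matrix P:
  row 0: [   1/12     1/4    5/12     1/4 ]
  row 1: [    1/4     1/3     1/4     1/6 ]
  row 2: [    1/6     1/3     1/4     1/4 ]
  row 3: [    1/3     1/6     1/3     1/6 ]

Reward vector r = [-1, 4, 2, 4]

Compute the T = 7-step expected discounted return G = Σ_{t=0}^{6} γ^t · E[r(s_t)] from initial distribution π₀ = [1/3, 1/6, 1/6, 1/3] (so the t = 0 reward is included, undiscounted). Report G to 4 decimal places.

G = 8.9132

t=0: π = [0.3333, 0.1667, 0.1667, 0.3333], E[r] = 2.0000, γ^t·E[r] = 2.000000, running G = 2.000000
t=1: π = [0.2083, 0.2500, 0.3333, 0.2083], E[r] = 2.2917, γ^t·E[r] = 1.833333, running G = 3.833333
t=2: π = [0.2049, 0.2813, 0.3021, 0.2118], E[r] = 2.3715, γ^t·E[r] = 1.517778, running G = 5.351111
t=3: π = [0.2083, 0.2810, 0.3018, 0.2089], E[r] = 2.3547, γ^t·E[r] = 1.205630, running G = 6.556741
t=4: π = [0.2075, 0.2812, 0.3021, 0.2092], E[r] = 2.3580, γ^t·E[r] = 0.965857, running G = 7.522598
t=5: π = [0.2077, 0.2812, 0.3020, 0.2091], E[r] = 2.3576, γ^t·E[r] = 0.772550, running G = 8.295148
t=6: π = [0.2076, 0.2812, 0.3020, 0.2091], E[r] = 2.3577, γ^t·E[r] = 0.618051, running G = 8.913199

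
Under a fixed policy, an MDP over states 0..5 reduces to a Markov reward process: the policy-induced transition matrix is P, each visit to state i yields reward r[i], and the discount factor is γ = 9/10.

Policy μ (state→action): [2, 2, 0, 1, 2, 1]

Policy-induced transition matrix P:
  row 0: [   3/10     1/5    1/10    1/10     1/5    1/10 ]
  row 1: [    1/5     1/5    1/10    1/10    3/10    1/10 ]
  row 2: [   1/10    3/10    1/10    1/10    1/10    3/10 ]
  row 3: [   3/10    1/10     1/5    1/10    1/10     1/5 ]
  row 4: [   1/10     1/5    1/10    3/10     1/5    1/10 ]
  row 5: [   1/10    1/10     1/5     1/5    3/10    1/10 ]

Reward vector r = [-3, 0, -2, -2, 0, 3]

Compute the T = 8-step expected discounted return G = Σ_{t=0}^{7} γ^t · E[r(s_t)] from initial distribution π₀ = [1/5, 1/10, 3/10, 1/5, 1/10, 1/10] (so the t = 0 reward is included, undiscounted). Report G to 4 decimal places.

t=0: π = [0.2000, 0.1000, 0.3000, 0.2000, 0.1000, 0.1000], E[r] = -1.3000, γ^t·E[r] = -1.300000, running G = -1.300000
t=1: π = [0.1900, 0.2000, 0.1300, 0.1300, 0.1700, 0.1800], E[r] = -0.5500, γ^t·E[r] = -0.495000, running G = -1.795000
t=2: π = [0.1840, 0.1820, 0.1310, 0.1520, 0.2120, 0.1390], E[r] = -0.7010, γ^t·E[r] = -0.567810, running G = -2.362810
t=3: π = [0.1854, 0.1840, 0.1291, 0.1563, 0.2038, 0.1414], E[r] = -0.7028, γ^t·E[r] = -0.512341, running G = -2.875151
t=4: π = [0.1867, 0.1831, 0.1298, 0.1549, 0.2040, 0.1415], E[r] = -0.7052, γ^t·E[r] = -0.462688, running G = -3.337839
t=5: π = [0.1866, 0.1833, 0.1296, 0.1549, 0.2040, 0.1414], E[r] = -0.7048, γ^t·E[r] = -0.416150, running G = -3.753990
t=6: π = [0.1867, 0.1833, 0.1296, 0.1549, 0.2040, 0.1414], E[r] = -0.7049, γ^t·E[r] = -0.374588, running G = -4.128578
t=7: π = [0.1867, 0.1833, 0.1296, 0.1549, 0.2040, 0.1414], E[r] = -0.7049, γ^t·E[r] = -0.337129, running G = -4.465707

G = -4.4657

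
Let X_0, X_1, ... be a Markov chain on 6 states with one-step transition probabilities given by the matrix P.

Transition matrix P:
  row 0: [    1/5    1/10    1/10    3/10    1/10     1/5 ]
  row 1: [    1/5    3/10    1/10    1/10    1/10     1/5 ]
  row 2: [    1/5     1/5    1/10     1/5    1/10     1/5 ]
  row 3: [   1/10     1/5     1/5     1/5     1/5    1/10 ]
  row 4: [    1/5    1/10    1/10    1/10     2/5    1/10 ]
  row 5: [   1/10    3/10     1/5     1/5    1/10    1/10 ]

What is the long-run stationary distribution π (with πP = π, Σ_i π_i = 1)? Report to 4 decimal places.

Balance equations π_j = Σ_i π_i·P[i][j]:
  π_0 = 1/5·π_0 + 1/5·π_1 + 1/5·π_2 + 1/10·π_3 + 1/5·π_4 + 1/10·π_5
  π_1 = 1/10·π_0 + 3/10·π_1 + 1/5·π_2 + 1/5·π_3 + 1/10·π_4 + 3/10·π_5
  π_2 = 1/10·π_0 + 1/10·π_1 + 1/10·π_2 + 1/5·π_3 + 1/10·π_4 + 1/5·π_5
  π_3 = 3/10·π_0 + 1/10·π_1 + 1/5·π_2 + 1/5·π_3 + 1/10·π_4 + 1/5·π_5
  π_4 = 1/10·π_0 + 1/10·π_1 + 1/10·π_2 + 1/5·π_3 + 2/5·π_4 + 1/10·π_5
  normalize: π_0 + π_1 + π_2 + π_3 + π_4 + π_5 = 1
Solving the linear system gives exactly π = [11823/70790, 14273/70790, 4707/35395, 1272/7079, 1193/7079, 1063/7079].

π = [0.1670, 0.2016, 0.1330, 0.1797, 0.1685, 0.1502]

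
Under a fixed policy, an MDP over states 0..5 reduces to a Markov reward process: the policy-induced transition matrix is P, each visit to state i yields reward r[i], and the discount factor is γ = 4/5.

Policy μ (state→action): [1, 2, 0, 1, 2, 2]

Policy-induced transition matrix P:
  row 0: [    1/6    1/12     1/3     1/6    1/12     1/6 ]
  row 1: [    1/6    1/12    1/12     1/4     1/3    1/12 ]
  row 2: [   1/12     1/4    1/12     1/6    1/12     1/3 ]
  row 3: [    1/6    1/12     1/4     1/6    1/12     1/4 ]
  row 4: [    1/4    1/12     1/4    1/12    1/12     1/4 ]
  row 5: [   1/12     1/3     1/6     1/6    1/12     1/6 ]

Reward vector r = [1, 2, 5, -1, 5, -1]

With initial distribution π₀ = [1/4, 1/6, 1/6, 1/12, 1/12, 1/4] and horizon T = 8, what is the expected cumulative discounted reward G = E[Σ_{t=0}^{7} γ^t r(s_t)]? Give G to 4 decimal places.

G = 6.7714

t=0: π = [0.2500, 0.1667, 0.1667, 0.0833, 0.0833, 0.2500], E[r] = 1.5000, γ^t·E[r] = 1.500000, running G = 1.500000
t=1: π = [0.1389, 0.1736, 0.1944, 0.1736, 0.1250, 0.1944], E[r] = 1.7153, γ^t·E[r] = 1.372222, running G = 2.872222
t=2: π = [0.1447, 0.1644, 0.1840, 0.1707, 0.1267, 0.2095], E[r] = 1.6470, γ^t·E[r] = 1.054074, running G = 3.926296
t=3: π = [0.1444, 0.1664, 0.1865, 0.1698, 0.1244, 0.2084], E[r] = 1.6537, γ^t·E[r] = 0.846716, running G = 4.773012
t=4: π = [0.1441, 0.1665, 0.1858, 0.1702, 0.1249, 0.2084], E[r] = 1.6525, γ^t·E[r] = 0.676859, running G = 5.449872
t=5: π = [0.1442, 0.1664, 0.1859, 0.1701, 0.1250, 0.2084], E[r] = 1.6529, γ^t·E[r] = 0.541638, running G = 5.991510
t=6: π = [0.1442, 0.1664, 0.1859, 0.1701, 0.1249, 0.2084], E[r] = 1.6529, γ^t·E[r] = 0.433297, running G = 6.424807
t=7: π = [0.1442, 0.1664, 0.1859, 0.1701, 0.1249, 0.2084], E[r] = 1.6529, γ^t·E[r] = 0.346634, running G = 6.771441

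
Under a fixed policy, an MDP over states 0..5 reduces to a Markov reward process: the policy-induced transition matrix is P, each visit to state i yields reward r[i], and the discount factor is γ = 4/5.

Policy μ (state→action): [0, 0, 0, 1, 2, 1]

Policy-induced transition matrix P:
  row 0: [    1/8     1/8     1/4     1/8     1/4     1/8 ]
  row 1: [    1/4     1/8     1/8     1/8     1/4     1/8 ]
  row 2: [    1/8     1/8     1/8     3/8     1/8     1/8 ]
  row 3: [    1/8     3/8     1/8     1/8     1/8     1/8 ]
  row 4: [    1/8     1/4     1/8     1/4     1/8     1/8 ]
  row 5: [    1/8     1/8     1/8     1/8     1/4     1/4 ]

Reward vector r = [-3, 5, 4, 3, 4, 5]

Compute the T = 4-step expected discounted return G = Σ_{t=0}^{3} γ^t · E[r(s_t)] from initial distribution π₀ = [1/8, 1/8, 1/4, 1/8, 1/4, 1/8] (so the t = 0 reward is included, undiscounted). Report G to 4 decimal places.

t=0: π = [0.1250, 0.1250, 0.2500, 0.1250, 0.2500, 0.1250], E[r] = 3.2500, γ^t·E[r] = 3.250000, running G = 3.250000
t=1: π = [0.1406, 0.1875, 0.1406, 0.2188, 0.1719, 0.1406], E[r] = 3.1250, γ^t·E[r] = 2.500000, running G = 5.750000
t=2: π = [0.1484, 0.2012, 0.1426, 0.1816, 0.1836, 0.1426], E[r] = 3.1230, γ^t·E[r] = 1.998750, running G = 7.748750
t=3: π = [0.1501, 0.1934, 0.1436, 0.1836, 0.1865, 0.1428], E[r] = 3.1016, γ^t·E[r] = 1.588000, running G = 9.336750

G = 9.3368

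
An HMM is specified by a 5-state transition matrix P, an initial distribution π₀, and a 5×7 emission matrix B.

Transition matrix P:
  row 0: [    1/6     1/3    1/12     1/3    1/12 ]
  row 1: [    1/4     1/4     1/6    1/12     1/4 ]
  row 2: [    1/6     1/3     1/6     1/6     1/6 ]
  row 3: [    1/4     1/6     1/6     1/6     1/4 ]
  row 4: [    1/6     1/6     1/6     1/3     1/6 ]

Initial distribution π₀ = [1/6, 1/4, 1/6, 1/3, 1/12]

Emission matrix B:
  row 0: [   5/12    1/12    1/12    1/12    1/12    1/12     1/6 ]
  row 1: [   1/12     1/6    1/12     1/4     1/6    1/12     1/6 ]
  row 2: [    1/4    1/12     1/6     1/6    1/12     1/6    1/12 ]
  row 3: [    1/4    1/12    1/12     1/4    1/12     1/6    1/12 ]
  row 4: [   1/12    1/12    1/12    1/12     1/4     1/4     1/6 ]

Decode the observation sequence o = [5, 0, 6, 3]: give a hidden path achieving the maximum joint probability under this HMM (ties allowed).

t=0: δ = [1.389e-02, 2.083e-02, 2.778e-02, 5.556e-02, 2.083e-02]  (obs o_0=5)
t=1: δ = [5.787e-03, 7.716e-04, 2.315e-03, 2.315e-03, 1.157e-03]  ψ = [3, 2, 3, 3, 3]  (obs o_1=0)
t=2: δ = [1.608e-04, 3.215e-04, 4.019e-05, 1.608e-04, 9.645e-05]  ψ = [0, 0, 0, 0, 3]  (obs o_2=6)
t=3: δ = [6.698e-06, 2.009e-05, 8.931e-06, 1.340e-05, 6.698e-06]  ψ = [1, 1, 1, 0, 1]  (obs o_3=3)
backtrack: best end state = 1; path = [3, 0, 1, 1]

path = [3, 0, 1, 1]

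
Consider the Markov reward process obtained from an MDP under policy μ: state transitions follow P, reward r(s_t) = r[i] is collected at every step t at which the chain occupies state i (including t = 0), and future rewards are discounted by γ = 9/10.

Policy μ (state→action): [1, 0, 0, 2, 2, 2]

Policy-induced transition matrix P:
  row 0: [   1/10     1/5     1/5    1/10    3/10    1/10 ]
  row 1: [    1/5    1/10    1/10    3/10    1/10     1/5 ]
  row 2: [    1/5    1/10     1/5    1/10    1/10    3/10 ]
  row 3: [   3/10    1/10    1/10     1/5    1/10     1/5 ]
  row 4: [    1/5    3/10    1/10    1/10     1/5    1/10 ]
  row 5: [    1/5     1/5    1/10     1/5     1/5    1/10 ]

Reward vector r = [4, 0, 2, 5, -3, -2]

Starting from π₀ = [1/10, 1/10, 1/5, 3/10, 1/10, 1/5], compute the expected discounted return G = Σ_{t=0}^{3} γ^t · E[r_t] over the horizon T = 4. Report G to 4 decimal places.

G = 4.2579

t=0: π = [0.1000, 0.1000, 0.2000, 0.3000, 0.1000, 0.2000], E[r] = 1.6000, γ^t·E[r] = 1.600000, running G = 1.600000
t=1: π = [0.2200, 0.1500, 0.1300, 0.1700, 0.1500, 0.1800], E[r] = 1.1800, γ^t·E[r] = 1.062000, running G = 2.662000
t=2: π = [0.1950, 0.1700, 0.1350, 0.1650, 0.1770, 0.1580], E[r] = 1.0280, γ^t·E[r] = 0.832680, running G = 3.494680
t=3: π = [0.1970, 0.1707, 0.1330, 0.1663, 0.1725, 0.1605], E[r] = 1.0470, γ^t·E[r] = 0.763263, running G = 4.257943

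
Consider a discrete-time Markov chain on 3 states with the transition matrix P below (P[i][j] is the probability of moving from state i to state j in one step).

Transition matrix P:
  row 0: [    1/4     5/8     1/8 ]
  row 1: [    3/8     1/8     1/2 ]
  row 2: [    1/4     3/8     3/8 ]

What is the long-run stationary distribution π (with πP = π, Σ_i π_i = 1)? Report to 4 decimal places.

Balance equations π_j = Σ_i π_i·P[i][j]:
  π_0 = 1/4·π_0 + 3/8·π_1 + 1/4·π_2
  π_1 = 5/8·π_0 + 1/8·π_1 + 3/8·π_2
  normalize: π_0 + π_1 + π_2 = 1
Solving the linear system gives exactly π = [23/78, 14/39, 9/26].

π = [0.2949, 0.3590, 0.3462]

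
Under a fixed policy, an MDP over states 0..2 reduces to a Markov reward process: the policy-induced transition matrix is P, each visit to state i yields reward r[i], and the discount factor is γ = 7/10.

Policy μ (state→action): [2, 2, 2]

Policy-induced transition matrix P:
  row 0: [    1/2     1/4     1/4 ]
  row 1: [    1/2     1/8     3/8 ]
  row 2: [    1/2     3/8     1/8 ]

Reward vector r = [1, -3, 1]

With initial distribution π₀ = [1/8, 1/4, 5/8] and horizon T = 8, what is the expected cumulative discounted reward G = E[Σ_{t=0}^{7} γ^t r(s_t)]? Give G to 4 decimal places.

t=0: π = [0.1250, 0.2500, 0.6250], E[r] = 0.0000, γ^t·E[r] = 0.000000, running G = 0.000000
t=1: π = [0.5000, 0.2969, 0.2031], E[r] = -0.1875, γ^t·E[r] = -0.131250, running G = -0.131250
t=2: π = [0.5000, 0.2383, 0.2617], E[r] = 0.0469, γ^t·E[r] = 0.022969, running G = -0.108281
t=3: π = [0.5000, 0.2529, 0.2471], E[r] = -0.0117, γ^t·E[r] = -0.004020, running G = -0.112301
t=4: π = [0.5000, 0.2493, 0.2507], E[r] = 0.0029, γ^t·E[r] = 0.000703, running G = -0.111597
t=5: π = [0.5000, 0.2502, 0.2498], E[r] = -0.0007, γ^t·E[r] = -0.000123, running G = -0.111720
t=6: π = [0.5000, 0.2500, 0.2500], E[r] = 0.0002, γ^t·E[r] = 0.000022, running G = -0.111699
t=7: π = [0.5000, 0.2500, 0.2500], E[r] = 0.0000, γ^t·E[r] = -0.000004, running G = -0.111703

G = -0.1117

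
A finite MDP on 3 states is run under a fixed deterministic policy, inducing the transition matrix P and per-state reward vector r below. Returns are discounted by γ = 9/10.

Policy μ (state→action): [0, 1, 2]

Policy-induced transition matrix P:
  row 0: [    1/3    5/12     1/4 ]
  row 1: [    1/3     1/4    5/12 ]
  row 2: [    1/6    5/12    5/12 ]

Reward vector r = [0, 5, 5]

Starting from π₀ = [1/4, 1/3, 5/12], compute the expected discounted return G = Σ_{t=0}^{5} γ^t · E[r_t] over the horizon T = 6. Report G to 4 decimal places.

G = 17.2133

t=0: π = [0.2500, 0.3333, 0.4167], E[r] = 3.7500, γ^t·E[r] = 3.750000, running G = 3.750000
t=1: π = [0.2639, 0.3611, 0.3750], E[r] = 3.6806, γ^t·E[r] = 3.312500, running G = 7.062500
t=2: π = [0.2708, 0.3565, 0.3727], E[r] = 3.6458, γ^t·E[r] = 2.953125, running G = 10.015625
t=3: π = [0.2712, 0.3573, 0.3715], E[r] = 3.6439, γ^t·E[r] = 2.656406, running G = 12.672031
t=4: π = [0.2714, 0.3571, 0.3715], E[r] = 3.6429, γ^t·E[r] = 2.390133, running G = 15.062164
t=5: π = [0.2714, 0.3571, 0.3714], E[r] = 3.6429, γ^t·E[r] = 2.151088, running G = 17.213252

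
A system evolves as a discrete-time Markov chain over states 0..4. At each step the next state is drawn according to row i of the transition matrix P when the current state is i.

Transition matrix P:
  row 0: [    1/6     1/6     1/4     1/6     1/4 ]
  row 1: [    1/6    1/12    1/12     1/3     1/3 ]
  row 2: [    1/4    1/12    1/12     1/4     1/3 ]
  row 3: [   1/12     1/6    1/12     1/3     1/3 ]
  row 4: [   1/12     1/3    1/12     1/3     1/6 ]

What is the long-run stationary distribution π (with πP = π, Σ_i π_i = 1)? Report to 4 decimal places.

Balance equations π_j = Σ_i π_i·P[i][j]:
  π_0 = 1/6·π_0 + 1/6·π_1 + 1/4·π_2 + 1/12·π_3 + 1/12·π_4
  π_1 = 1/6·π_0 + 1/12·π_1 + 1/12·π_2 + 1/6·π_3 + 1/3·π_4
  π_2 = 1/4·π_0 + 1/12·π_1 + 1/12·π_2 + 1/12·π_3 + 1/12·π_4
  π_3 = 1/6·π_0 + 1/3·π_1 + 1/4·π_2 + 1/3·π_3 + 1/3·π_4
  normalize: π_0 + π_1 + π_2 + π_3 + π_4 = 1
Solving the linear system gives exactly π = [1483/11674, 2199/11674, 610/5837, 545/1796, 6459/23348].

π = [0.1270, 0.1884, 0.1045, 0.3035, 0.2766]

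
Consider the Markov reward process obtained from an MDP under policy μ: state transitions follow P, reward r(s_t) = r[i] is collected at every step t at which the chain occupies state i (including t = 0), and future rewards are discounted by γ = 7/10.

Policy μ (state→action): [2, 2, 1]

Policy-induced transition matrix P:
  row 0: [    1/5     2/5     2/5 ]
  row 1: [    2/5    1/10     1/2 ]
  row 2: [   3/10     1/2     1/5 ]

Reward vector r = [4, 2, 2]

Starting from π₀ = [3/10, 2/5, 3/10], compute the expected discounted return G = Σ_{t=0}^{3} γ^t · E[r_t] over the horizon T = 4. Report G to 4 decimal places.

t=0: π = [0.3000, 0.4000, 0.3000], E[r] = 2.6000, γ^t·E[r] = 2.600000, running G = 2.600000
t=1: π = [0.3100, 0.3100, 0.3800], E[r] = 2.6200, γ^t·E[r] = 1.834000, running G = 4.434000
t=2: π = [0.3000, 0.3450, 0.3550], E[r] = 2.6000, γ^t·E[r] = 1.274000, running G = 5.708000
t=3: π = [0.3045, 0.3320, 0.3635], E[r] = 2.6090, γ^t·E[r] = 0.894887, running G = 6.602887

G = 6.6029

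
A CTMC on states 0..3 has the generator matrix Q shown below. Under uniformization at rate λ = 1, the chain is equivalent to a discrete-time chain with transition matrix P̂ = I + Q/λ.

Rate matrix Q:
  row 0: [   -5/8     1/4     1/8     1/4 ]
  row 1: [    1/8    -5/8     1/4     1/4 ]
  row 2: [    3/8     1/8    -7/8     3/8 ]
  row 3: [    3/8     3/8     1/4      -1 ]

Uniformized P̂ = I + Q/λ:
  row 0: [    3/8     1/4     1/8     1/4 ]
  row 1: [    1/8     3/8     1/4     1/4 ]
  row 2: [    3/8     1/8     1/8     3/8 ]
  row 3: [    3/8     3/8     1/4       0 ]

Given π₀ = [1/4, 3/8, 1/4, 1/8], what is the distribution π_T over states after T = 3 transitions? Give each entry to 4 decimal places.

t=0: π = [0.2500, 0.3750, 0.2500, 0.1250]
t=1: π = [0.2813, 0.2813, 0.1875, 0.2500]
t=2: π = [0.3047, 0.2930, 0.1914, 0.2109]
t=3: π = [0.3018, 0.2891, 0.1880, 0.2212]

π = [0.3018, 0.2891, 0.1880, 0.2212]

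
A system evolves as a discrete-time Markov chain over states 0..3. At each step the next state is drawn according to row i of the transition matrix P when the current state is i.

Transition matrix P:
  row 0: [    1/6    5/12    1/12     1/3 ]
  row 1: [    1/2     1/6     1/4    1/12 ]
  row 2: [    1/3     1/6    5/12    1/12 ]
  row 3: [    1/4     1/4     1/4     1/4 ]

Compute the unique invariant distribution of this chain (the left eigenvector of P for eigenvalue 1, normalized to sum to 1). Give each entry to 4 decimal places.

π = [0.3091, 0.2600, 0.2382, 0.1927]

Balance equations π_j = Σ_i π_i·P[i][j]:
  π_0 = 1/6·π_0 + 1/2·π_1 + 1/3·π_2 + 1/4·π_3
  π_1 = 5/12·π_0 + 1/6·π_1 + 1/6·π_2 + 1/4·π_3
  π_2 = 1/12·π_0 + 1/4·π_1 + 5/12·π_2 + 1/4·π_3
  normalize: π_0 + π_1 + π_2 + π_3 = 1
Solving the linear system gives exactly π = [17/55, 13/50, 131/550, 53/275].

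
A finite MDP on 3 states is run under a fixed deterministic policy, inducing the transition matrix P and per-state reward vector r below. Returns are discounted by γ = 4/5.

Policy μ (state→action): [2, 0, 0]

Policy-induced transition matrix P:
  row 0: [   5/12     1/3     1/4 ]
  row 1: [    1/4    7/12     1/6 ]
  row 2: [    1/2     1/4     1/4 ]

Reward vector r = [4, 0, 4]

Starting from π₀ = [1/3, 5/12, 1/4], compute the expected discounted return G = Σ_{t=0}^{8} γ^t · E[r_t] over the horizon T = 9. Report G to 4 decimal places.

G = 10.0647

t=0: π = [0.3333, 0.4167, 0.2500], E[r] = 2.3333, γ^t·E[r] = 2.333333, running G = 2.333333
t=1: π = [0.3681, 0.4167, 0.2153], E[r] = 2.3333, γ^t·E[r] = 1.866667, running G = 4.200000
t=2: π = [0.3652, 0.4196, 0.2153], E[r] = 2.3218, γ^t·E[r] = 1.485926, running G = 5.685926
t=3: π = [0.3647, 0.4203, 0.2150], E[r] = 2.3189, γ^t·E[r] = 1.187259, running G = 6.873185
t=4: π = [0.3645, 0.4205, 0.2150], E[r] = 2.3181, γ^t·E[r] = 0.949478, running G = 7.822663
t=5: π = [0.3645, 0.4205, 0.2150], E[r] = 2.3178, γ^t·E[r] = 0.759510, running G = 8.582173
t=6: π = [0.3645, 0.4206, 0.2150], E[r] = 2.3178, γ^t·E[r] = 0.607592, running G = 9.189766
t=7: π = [0.3645, 0.4206, 0.2150], E[r] = 2.3178, γ^t·E[r] = 0.486070, running G = 9.675836
t=8: π = [0.3645, 0.4206, 0.2150], E[r] = 2.3178, γ^t·E[r] = 0.388855, running G = 10.064691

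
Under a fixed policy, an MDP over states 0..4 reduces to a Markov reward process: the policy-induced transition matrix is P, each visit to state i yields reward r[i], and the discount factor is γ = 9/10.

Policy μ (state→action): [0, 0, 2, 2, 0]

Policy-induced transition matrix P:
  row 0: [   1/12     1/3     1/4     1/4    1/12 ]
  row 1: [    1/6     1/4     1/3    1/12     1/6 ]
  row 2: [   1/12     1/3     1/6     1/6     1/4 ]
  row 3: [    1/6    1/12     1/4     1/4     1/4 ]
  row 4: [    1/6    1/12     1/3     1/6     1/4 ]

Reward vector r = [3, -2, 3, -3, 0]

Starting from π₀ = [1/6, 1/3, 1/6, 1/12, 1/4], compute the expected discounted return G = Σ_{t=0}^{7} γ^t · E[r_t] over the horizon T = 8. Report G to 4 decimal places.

t=0: π = [0.1667, 0.3333, 0.1667, 0.0833, 0.2500], E[r] = 0.0833, γ^t·E[r] = 0.083333, running G = 0.083333
t=1: π = [0.1389, 0.2222, 0.2847, 0.1597, 0.1944], E[r] = 0.3472, γ^t·E[r] = 0.312500, running G = 0.395833
t=2: π = [0.1314, 0.2263, 0.2610, 0.1730, 0.2083], E[r] = 0.2054, γ^t·E[r] = 0.166406, running G = 0.562240
t=3: π = [0.1340, 0.2191, 0.2645, 0.1732, 0.2092], E[r] = 0.2375, γ^t·E[r] = 0.173145, running G = 0.735384
t=4: π = [0.1335, 0.2195, 0.2637, 0.1740, 0.2094], E[r] = 0.2304, γ^t·E[r] = 0.151189, running G = 0.886574
t=5: π = [0.1336, 0.2192, 0.2638, 0.1740, 0.2095], E[r] = 0.2316, γ^t·E[r] = 0.136781, running G = 1.023355
t=6: π = [0.1336, 0.2192, 0.2637, 0.1740, 0.2095], E[r] = 0.2314, γ^t·E[r] = 0.122971, running G = 1.146325
t=7: π = [0.1336, 0.2192, 0.2637, 0.1740, 0.2095], E[r] = 0.2314, γ^t·E[r] = 0.110693, running G = 1.257018

G = 1.2570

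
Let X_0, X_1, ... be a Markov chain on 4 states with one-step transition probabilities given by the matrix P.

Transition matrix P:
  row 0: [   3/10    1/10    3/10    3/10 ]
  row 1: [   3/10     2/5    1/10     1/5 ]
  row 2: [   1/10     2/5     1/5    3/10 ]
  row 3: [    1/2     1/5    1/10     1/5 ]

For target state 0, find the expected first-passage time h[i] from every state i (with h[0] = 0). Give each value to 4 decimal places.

First-step conditioning: h[0] = 0; for i ≠ 0, h[i] = 1 + Σ_k P[i][k]·h[k].
  h[1] = 1 + 2/5·h[1] + 1/10·h[2] + 1/5·h[3]
  h[2] = 1 + 2/5·h[1] + 1/5·h[2] + 3/10·h[3]
  h[3] = 1 + 1/5·h[1] + 1/10·h[2] + 1/5·h[3]
Solving the 3×3 linear system over states ≠ 0 gives exactly h = [0, 25/8, 15/4, 5/2] (h[0] = 0 is the target).

h = [0.0000, 3.1250, 3.7500, 2.5000]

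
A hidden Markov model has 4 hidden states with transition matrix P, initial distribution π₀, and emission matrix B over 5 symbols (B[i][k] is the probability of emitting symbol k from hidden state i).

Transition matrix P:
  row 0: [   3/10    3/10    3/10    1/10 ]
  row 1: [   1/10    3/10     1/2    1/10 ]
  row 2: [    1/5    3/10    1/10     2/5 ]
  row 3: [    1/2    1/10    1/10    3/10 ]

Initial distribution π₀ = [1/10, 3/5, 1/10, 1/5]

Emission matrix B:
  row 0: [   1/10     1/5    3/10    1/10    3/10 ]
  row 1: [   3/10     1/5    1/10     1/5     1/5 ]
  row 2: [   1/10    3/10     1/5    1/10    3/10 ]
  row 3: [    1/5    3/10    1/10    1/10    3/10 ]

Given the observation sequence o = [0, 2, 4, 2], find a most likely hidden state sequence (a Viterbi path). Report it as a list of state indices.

path = [1, 2, 3, 0]

t=0: δ = [1.000e-02, 1.800e-01, 1.000e-02, 4.000e-02]  (obs o_0=0)
t=1: δ = [6.000e-03, 5.400e-03, 1.800e-02, 1.800e-03]  ψ = [3, 1, 1, 1]  (obs o_1=2)
t=2: δ = [1.080e-03, 1.080e-03, 8.100e-04, 2.160e-03]  ψ = [2, 2, 1, 2]  (obs o_2=4)
t=3: δ = [3.240e-04, 3.240e-05, 1.080e-04, 6.480e-05]  ψ = [3, 0, 1, 3]  (obs o_3=2)
backtrack: best end state = 0; path = [1, 2, 3, 0]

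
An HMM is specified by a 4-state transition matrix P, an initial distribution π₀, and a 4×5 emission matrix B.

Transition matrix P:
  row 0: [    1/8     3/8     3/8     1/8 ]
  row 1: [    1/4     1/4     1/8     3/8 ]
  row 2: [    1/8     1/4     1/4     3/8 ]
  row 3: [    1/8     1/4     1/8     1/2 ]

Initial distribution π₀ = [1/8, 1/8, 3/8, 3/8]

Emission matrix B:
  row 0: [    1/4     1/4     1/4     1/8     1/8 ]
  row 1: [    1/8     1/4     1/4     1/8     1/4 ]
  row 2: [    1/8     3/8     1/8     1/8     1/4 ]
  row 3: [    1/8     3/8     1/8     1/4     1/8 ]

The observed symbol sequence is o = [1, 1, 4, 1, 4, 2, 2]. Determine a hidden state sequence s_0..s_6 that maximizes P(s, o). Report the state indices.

t=0: δ = [3.125e-02, 3.125e-02, 1.406e-01, 1.406e-01]  (obs o_0=1)
t=1: δ = [4.395e-03, 8.789e-03, 1.318e-02, 2.637e-02]  ψ = [2, 2, 2, 3]  (obs o_1=1)
t=2: δ = [4.120e-04, 1.648e-03, 8.240e-04, 1.648e-03]  ψ = [3, 3, 2, 3]  (obs o_2=4)
t=3: δ = [1.030e-04, 1.030e-04, 7.725e-05, 3.090e-04]  ψ = [1, 1, 1, 3]  (obs o_3=1)
t=4: δ = [4.828e-06, 1.931e-05, 9.656e-06, 1.931e-05]  ψ = [3, 3, 0, 3]  (obs o_4=4)
t=5: δ = [1.207e-06, 1.207e-06, 3.017e-07, 1.207e-06]  ψ = [1, 1, 1, 3]  (obs o_5=2)
t=6: δ = [7.544e-08, 1.132e-07, 5.658e-08, 7.544e-08]  ψ = [1, 0, 0, 3]  (obs o_6=2)
backtrack: best end state = 1; path = [3, 3, 3, 3, 1, 0, 1]

path = [3, 3, 3, 3, 1, 0, 1]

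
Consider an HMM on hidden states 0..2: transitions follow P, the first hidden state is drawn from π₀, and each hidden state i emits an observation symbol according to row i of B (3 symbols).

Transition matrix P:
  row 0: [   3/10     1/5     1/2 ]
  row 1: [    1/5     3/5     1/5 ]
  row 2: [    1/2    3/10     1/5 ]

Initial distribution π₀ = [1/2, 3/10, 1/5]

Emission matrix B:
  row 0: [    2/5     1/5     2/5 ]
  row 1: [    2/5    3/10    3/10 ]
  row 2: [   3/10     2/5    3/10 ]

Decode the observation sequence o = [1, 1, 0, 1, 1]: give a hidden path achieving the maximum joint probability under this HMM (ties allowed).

path = [1, 1, 1, 1, 1]

t=0: δ = [1.000e-01, 9.000e-02, 8.000e-02]  (obs o_0=1)
t=1: δ = [8.000e-03, 1.620e-02, 2.000e-02]  ψ = [2, 1, 0]  (obs o_1=1)
t=2: δ = [4.000e-03, 3.888e-03, 1.200e-03]  ψ = [2, 1, 0]  (obs o_2=0)
t=3: δ = [2.400e-04, 6.998e-04, 8.000e-04]  ψ = [0, 1, 0]  (obs o_3=1)
t=4: δ = [8.000e-05, 1.260e-04, 6.400e-05]  ψ = [2, 1, 2]  (obs o_4=1)
backtrack: best end state = 1; path = [1, 1, 1, 1, 1]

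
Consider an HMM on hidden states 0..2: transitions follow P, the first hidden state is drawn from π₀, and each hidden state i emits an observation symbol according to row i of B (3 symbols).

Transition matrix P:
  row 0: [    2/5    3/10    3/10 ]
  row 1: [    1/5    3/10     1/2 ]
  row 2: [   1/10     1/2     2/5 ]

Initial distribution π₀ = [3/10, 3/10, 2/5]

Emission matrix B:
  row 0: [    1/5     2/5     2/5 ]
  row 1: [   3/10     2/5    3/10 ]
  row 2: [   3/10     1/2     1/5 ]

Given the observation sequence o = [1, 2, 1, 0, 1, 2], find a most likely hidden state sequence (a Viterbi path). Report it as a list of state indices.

path = [2, 1, 2, 1, 2, 1]

t=0: δ = [1.200e-01, 1.200e-01, 2.000e-01]  (obs o_0=1)
t=1: δ = [1.920e-02, 3.000e-02, 1.600e-02]  ψ = [0, 2, 2]  (obs o_1=2)
t=2: δ = [3.072e-03, 3.600e-03, 7.500e-03]  ψ = [0, 1, 1]  (obs o_2=1)
t=3: δ = [2.458e-04, 1.125e-03, 9.000e-04]  ψ = [0, 2, 2]  (obs o_3=0)
t=4: δ = [9.000e-05, 1.800e-04, 2.812e-04]  ψ = [1, 2, 1]  (obs o_4=1)
t=5: δ = [1.440e-05, 4.219e-05, 2.250e-05]  ψ = [0, 2, 2]  (obs o_5=2)
backtrack: best end state = 1; path = [2, 1, 2, 1, 2, 1]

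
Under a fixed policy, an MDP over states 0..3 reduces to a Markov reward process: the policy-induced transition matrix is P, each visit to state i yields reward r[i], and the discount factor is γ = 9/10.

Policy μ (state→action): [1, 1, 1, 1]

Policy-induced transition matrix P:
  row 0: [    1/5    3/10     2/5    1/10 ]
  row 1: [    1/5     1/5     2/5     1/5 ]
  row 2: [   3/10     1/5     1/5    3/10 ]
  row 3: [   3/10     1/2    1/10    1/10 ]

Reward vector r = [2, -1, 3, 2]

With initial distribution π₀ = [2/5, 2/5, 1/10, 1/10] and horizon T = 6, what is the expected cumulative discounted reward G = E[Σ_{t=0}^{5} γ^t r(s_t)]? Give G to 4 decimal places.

G = 6.3265

t=0: π = [0.4000, 0.4000, 0.1000, 0.1000], E[r] = 0.9000, γ^t·E[r] = 0.900000, running G = 0.900000
t=1: π = [0.2200, 0.2700, 0.3500, 0.1600], E[r] = 1.5400, γ^t·E[r] = 1.386000, running G = 2.286000
t=2: π = [0.2510, 0.2700, 0.2820, 0.1970], E[r] = 1.4720, γ^t·E[r] = 1.192320, running G = 3.478320
t=3: π = [0.2479, 0.2842, 0.2845, 0.1834], E[r] = 1.4319, γ^t·E[r] = 1.043855, running G = 4.522175
t=4: π = [0.2468, 0.2798, 0.2881, 0.1853], E[r] = 1.4487, γ^t·E[r] = 0.950459, running G = 5.472634
t=5: π = [0.2473, 0.2803, 0.2868, 0.1856], E[r] = 1.4460, γ^t·E[r] = 0.853827, running G = 6.326461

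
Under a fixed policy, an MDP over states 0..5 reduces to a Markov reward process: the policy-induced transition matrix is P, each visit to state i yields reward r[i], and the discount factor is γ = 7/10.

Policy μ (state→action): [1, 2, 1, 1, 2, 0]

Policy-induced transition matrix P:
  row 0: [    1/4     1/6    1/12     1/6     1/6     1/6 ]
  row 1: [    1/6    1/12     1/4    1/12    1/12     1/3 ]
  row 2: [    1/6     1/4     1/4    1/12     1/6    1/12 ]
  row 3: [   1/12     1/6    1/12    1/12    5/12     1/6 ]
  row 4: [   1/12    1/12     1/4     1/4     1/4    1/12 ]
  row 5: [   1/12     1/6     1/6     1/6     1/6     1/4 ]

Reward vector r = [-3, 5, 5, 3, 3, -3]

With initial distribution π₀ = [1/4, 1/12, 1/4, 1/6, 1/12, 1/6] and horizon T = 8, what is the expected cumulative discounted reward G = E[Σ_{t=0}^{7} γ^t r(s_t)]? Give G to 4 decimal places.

t=0: π = [0.2500, 0.0833, 0.2500, 0.1667, 0.0833, 0.1667], E[r] = 1.1667, γ^t·E[r] = 1.166667, running G = 1.166667
t=1: π = [0.1528, 0.1736, 0.1667, 0.1319, 0.2083, 0.1667], E[r] = 1.7639, γ^t·E[r] = 1.234722, running G = 2.401389
t=2: π = [0.1372, 0.1487, 0.1887, 0.1447, 0.2025, 0.1782], E[r] = 1.7824, γ^t·E[r] = 0.873380, running G = 3.274769
t=3: π = [0.1343, 0.1531, 0.1882, 0.1434, 0.2073, 0.1737], E[r] = 1.8345, γ^t·E[r] = 0.629230, running G = 3.903999
t=4: π = [0.1342, 0.1523, 0.1892, 0.1436, 0.2070, 0.1737], E[r] = 1.8359, γ^t·E[r] = 0.440809, running G = 4.344807
t=5: π = [0.1342, 0.1525, 0.1892, 0.1435, 0.2071, 0.1735], E[r] = 1.8375, γ^t·E[r] = 0.308828, running G = 4.653636
t=6: π = [0.1342, 0.1525, 0.1893, 0.1435, 0.2071, 0.1735], E[r] = 1.8374, γ^t·E[r] = 0.216166, running G = 4.869802
t=7: π = [0.1342, 0.1525, 0.1893, 0.1435, 0.2071, 0.1735], E[r] = 1.8374, γ^t·E[r] = 0.151317, running G = 5.021119

G = 5.0211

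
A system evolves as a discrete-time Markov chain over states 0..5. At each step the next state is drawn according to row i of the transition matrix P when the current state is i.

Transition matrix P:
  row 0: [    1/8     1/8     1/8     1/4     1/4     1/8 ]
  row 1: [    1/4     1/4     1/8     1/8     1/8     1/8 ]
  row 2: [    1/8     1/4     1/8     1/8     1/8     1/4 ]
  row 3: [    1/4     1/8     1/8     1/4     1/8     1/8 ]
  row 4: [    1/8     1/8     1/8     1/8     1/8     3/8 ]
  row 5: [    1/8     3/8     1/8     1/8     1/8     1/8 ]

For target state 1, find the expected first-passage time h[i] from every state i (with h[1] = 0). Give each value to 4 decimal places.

h = [5.3702, 0.0000, 4.5675, 5.4072, 5.0750, 4.0600]

First-step conditioning: h[1] = 0; for i ≠ 1, h[i] = 1 + Σ_k P[i][k]·h[k].
  h[0] = 1 + 1/8·h[0] + 1/8·h[2] + 1/4·h[3] + 1/4·h[4] + 1/8·h[5]
  h[2] = 1 + 1/8·h[0] + 1/8·h[2] + 1/8·h[3] + 1/8·h[4] + 1/4·h[5]
  h[3] = 1 + 1/4·h[0] + 1/8·h[2] + 1/4·h[3] + 1/8·h[4] + 1/8·h[5]
  h[4] = 1 + 1/8·h[0] + 1/8·h[2] + 1/8·h[3] + 1/8·h[4] + 3/8·h[5]
  h[5] = 1 + 1/8·h[0] + 1/8·h[2] + 1/8·h[3] + 1/8·h[4] + 1/8·h[5]
Solving the 5×5 linear system over states ≠ 1 gives exactly h = [1552/289, 0, 1320/289, 4688/867, 4400/867, 3520/867] (h[1] = 0 is the target).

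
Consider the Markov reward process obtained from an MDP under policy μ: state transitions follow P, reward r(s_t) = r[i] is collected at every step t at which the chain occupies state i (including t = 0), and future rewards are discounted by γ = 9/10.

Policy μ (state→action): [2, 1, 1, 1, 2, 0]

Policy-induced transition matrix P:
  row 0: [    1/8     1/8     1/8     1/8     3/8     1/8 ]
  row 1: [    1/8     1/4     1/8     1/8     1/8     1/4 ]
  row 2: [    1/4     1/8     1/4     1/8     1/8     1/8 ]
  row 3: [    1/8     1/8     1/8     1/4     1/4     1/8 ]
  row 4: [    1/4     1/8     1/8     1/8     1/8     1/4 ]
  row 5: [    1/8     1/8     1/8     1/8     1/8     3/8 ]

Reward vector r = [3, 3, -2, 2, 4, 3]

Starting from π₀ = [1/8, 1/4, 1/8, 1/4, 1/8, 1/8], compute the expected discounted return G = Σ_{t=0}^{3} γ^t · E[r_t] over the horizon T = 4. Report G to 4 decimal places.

G = 7.9262

t=0: π = [0.1250, 0.2500, 0.1250, 0.2500, 0.1250, 0.1250], E[r] = 2.2500, γ^t·E[r] = 2.250000, running G = 2.250000
t=1: π = [0.1563, 0.1563, 0.1406, 0.1563, 0.1875, 0.2031], E[r] = 2.3281, γ^t·E[r] = 2.095313, running G = 4.345313
t=2: π = [0.1660, 0.1445, 0.1426, 0.1445, 0.1836, 0.2188], E[r] = 2.3262, γ^t·E[r] = 1.884199, running G = 6.229512
t=3: π = [0.1658, 0.1431, 0.1428, 0.1431, 0.1846, 0.2207], E[r] = 2.3274, γ^t·E[r] = 1.696669, running G = 7.926181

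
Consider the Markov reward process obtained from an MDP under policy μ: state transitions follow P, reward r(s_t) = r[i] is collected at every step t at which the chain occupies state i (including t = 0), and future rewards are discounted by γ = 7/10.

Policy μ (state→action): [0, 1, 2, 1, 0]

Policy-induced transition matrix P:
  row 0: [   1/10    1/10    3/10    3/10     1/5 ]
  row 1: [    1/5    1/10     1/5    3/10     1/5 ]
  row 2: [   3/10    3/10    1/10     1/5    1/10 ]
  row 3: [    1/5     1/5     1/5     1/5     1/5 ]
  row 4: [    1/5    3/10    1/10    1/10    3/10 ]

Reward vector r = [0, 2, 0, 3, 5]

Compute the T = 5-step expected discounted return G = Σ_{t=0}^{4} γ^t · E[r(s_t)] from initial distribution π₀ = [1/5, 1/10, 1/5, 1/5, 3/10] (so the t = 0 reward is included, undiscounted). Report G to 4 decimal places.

G = 5.9846

t=0: π = [0.2000, 0.1000, 0.2000, 0.2000, 0.3000], E[r] = 2.3000, γ^t·E[r] = 2.300000, running G = 2.300000
t=1: π = [0.2000, 0.2200, 0.1700, 0.2000, 0.2100], E[r] = 2.0900, γ^t·E[r] = 1.463000, running G = 3.763000
t=2: π = [0.1970, 0.1960, 0.1820, 0.2210, 0.2040], E[r] = 2.0750, γ^t·E[r] = 1.016750, running G = 4.779750
t=3: π = [0.1985, 0.1993, 0.1811, 0.2189, 0.2022], E[r] = 2.0663, γ^t·E[r] = 0.708741, running G = 5.488491
t=4: π = [0.1983, 0.1986, 0.1815, 0.2196, 0.2021], E[r] = 2.0663, γ^t·E[r] = 0.496126, running G = 5.984617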